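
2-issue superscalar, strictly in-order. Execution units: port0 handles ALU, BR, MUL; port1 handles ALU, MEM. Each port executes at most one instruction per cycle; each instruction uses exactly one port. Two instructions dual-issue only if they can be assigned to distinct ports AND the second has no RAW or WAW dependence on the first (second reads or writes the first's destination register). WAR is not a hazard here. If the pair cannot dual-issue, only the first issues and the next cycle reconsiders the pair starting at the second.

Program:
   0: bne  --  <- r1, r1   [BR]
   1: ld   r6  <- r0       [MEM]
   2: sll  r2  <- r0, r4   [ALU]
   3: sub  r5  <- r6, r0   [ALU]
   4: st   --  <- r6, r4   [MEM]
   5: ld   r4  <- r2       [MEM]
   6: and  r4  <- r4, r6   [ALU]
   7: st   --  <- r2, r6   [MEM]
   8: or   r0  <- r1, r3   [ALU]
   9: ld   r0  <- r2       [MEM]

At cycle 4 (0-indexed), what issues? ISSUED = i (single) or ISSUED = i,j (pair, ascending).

#0 head=0: bne+ld i0+i1 2-wide
#1 head=2: sll+sub i2+i3 2-wide
#2 head=4: st i4 no-port MEM/MEM
#3 head=5: ld i5 RAW+WAW r4
#4 head=6: and+st i6+i7 2-wide
#5 head=8: or i8 WAW r0
#6 head=9: ld i9 tail

ISSUED = 6,7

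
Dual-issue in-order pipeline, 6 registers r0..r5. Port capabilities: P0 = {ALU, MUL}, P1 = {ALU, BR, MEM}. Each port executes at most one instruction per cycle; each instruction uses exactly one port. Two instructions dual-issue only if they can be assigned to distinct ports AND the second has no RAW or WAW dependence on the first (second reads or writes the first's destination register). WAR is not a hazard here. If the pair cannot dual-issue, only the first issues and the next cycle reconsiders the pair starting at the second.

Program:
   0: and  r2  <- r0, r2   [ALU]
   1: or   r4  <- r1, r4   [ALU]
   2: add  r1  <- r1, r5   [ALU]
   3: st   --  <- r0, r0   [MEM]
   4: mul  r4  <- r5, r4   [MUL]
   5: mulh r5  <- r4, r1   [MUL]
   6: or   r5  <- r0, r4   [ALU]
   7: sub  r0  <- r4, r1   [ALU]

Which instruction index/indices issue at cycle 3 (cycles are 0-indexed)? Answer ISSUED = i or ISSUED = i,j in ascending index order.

ISSUED = 5

0. and.ALU/or.ALU @i0&i1  | dual
1. add.ALU/st.MEM @i2&i3  | dual
2. mul.MUL @i4  | no-port MUL/MUL
3. mulh.MUL @i5  | WAW r5
4. or.ALU/sub.ALU @i6&i7  | dual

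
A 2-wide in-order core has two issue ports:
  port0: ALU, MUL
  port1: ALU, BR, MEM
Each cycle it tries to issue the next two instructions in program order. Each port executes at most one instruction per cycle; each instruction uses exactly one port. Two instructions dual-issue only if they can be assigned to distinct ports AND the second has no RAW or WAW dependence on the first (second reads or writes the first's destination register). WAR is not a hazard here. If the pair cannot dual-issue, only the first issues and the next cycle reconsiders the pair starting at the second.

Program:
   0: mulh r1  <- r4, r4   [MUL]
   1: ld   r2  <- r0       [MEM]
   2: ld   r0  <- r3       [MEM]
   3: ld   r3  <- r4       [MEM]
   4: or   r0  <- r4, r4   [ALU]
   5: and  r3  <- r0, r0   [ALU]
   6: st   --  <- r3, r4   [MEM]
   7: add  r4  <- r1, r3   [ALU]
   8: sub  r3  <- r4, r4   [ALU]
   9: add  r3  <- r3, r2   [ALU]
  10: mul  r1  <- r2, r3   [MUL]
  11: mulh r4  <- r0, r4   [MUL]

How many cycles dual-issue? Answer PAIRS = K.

#0 head=0: mulh+ld i0+i1 pair
#1 head=2: ld i2 no-port MEM/MEM
#2 head=3: ld+or i3+i4 pair
#3 head=5: and i5 RAW r3
#4 head=6: st+add i6+i7 pair
#5 head=8: sub i8 RAW+WAW r3
#6 head=9: add i9 RAW r3
#7 head=10: mul i10 no-port MUL/MUL
#8 head=11: mulh i11 tail

PAIRS = 3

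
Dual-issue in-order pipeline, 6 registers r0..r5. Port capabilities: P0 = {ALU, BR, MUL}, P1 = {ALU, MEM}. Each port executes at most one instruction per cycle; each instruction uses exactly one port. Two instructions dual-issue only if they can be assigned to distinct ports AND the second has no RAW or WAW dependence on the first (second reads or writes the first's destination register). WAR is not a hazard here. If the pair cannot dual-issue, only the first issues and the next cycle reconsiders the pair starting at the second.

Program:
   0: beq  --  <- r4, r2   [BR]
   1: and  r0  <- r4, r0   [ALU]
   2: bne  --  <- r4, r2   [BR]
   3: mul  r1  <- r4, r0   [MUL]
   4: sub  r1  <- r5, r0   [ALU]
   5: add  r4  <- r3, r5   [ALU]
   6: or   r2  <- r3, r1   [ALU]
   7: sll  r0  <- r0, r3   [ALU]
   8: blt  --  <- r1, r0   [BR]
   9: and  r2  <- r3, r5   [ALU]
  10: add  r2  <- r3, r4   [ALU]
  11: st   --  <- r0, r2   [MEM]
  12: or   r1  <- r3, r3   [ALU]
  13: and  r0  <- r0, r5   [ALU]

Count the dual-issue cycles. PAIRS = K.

0. beq+and @i0/i1  | 2-wide
1. bne @i2  | no-port BR/MUL
2. mul @i3  | WAW r1
3. sub+add @i4/i5  | 2-wide
4. or+sll @i6/i7  | 2-wide
5. blt+and @i8/i9  | 2-wide
6. add @i10  | RAW r2
7. st+or @i11/i12  | 2-wide
8. and @i13  | tail

PAIRS = 5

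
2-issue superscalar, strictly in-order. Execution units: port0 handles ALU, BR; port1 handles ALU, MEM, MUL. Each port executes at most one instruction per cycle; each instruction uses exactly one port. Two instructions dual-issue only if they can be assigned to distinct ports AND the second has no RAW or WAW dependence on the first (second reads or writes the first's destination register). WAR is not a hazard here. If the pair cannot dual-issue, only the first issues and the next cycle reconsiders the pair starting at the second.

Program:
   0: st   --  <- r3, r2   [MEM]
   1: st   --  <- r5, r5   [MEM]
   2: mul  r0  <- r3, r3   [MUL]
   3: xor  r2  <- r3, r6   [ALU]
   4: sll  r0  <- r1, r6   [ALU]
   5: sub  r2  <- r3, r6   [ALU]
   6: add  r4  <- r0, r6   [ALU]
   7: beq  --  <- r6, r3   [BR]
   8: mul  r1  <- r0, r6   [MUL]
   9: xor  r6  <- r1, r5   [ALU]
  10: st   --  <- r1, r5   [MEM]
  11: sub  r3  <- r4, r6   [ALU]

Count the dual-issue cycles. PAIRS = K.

PAIRS = 4

  cy0 -> i0 (st.MEM) no-port MEM/MEM
  cy1 -> i1 (st.MEM) no-port MEM/MUL
  cy2 -> i2&i3 (mul.MUL xor.ALU) pair
  cy3 -> i4&i5 (sll.ALU sub.ALU) pair
  cy4 -> i6&i7 (add.ALU beq.BR) pair
  cy5 -> i8 (mul.MUL) RAW r1
  cy6 -> i9&i10 (xor.ALU st.MEM) pair
  cy7 -> i11 (sub.ALU) tail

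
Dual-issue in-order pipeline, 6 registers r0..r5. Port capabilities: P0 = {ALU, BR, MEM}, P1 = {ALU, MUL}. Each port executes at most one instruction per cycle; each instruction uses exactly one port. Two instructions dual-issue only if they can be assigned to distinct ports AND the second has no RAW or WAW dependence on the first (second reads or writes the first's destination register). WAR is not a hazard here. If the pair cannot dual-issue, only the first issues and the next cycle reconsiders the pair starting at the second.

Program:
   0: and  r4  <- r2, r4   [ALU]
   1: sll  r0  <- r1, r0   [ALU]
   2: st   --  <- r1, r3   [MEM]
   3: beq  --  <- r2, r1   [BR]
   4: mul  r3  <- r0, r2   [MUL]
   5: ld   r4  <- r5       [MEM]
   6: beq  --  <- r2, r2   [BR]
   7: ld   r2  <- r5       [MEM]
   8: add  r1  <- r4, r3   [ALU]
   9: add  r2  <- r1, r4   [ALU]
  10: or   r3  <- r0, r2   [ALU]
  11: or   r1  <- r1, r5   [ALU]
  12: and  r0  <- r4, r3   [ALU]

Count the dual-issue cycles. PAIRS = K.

PAIRS = 4

#0 head=0: and.ALU/sll.ALU i0&i1 pair
#1 head=2: st.MEM i2 no-port MEM/BR
#2 head=3: beq.BR/mul.MUL i3&i4 pair
#3 head=5: ld.MEM i5 no-port MEM/BR
#4 head=6: beq.BR i6 no-port BR/MEM
#5 head=7: ld.MEM/add.ALU i7&i8 pair
#6 head=9: add.ALU i9 RAW r2
#7 head=10: or.ALU/or.ALU i10&i11 pair
#8 head=12: and.ALU i12 tail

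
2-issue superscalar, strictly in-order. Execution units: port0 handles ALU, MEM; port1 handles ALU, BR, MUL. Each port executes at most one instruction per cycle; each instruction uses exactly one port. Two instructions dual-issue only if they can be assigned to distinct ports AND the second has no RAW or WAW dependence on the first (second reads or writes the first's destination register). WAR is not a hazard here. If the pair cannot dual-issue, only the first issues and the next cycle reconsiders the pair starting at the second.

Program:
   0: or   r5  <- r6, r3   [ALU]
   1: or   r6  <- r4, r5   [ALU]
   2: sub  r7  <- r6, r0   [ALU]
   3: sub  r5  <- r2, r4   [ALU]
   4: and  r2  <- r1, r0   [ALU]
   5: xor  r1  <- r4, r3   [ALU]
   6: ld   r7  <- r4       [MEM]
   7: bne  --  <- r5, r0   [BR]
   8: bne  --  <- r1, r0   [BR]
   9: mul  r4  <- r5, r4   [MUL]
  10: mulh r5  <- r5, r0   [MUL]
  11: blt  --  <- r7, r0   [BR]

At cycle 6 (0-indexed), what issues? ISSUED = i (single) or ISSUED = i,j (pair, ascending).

t=0 i0:or ; RAW r5
t=1 i1:or ; RAW r6
t=2 i2,i3:sub/sub ; 2-wide
t=3 i4,i5:and/xor ; 2-wide
t=4 i6,i7:ld/bne ; 2-wide
t=5 i8:bne ; no-port BR/MUL
t=6 i9:mul ; no-port MUL/MUL
t=7 i10:mulh ; no-port MUL/BR
t=8 i11:blt ; tail

ISSUED = 9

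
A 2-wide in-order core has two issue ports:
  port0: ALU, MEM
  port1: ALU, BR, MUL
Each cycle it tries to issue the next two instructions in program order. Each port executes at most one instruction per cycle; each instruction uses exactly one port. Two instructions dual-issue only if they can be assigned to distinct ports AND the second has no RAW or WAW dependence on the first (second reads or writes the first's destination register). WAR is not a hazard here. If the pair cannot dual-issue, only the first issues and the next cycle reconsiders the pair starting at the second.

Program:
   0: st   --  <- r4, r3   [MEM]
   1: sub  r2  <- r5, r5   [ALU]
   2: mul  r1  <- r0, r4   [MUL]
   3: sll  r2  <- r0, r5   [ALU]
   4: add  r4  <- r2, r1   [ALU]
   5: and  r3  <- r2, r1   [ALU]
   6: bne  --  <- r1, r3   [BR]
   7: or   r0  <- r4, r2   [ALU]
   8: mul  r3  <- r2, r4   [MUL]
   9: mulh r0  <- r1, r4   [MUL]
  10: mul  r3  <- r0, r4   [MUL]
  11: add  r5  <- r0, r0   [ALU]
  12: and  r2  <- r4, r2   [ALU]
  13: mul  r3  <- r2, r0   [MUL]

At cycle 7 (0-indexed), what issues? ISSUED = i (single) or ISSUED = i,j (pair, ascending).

ISSUED = 12

  cy0 -> i0,i1 (st;sub) pair
  cy1 -> i2,i3 (mul;sll) pair
  cy2 -> i4,i5 (add;and) pair
  cy3 -> i6,i7 (bne;or) pair
  cy4 -> i8 (mul) no-port MUL/MUL
  cy5 -> i9 (mulh) no-port MUL/MUL
  cy6 -> i10,i11 (mul;add) pair
  cy7 -> i12 (and) RAW r2
  cy8 -> i13 (mul) tail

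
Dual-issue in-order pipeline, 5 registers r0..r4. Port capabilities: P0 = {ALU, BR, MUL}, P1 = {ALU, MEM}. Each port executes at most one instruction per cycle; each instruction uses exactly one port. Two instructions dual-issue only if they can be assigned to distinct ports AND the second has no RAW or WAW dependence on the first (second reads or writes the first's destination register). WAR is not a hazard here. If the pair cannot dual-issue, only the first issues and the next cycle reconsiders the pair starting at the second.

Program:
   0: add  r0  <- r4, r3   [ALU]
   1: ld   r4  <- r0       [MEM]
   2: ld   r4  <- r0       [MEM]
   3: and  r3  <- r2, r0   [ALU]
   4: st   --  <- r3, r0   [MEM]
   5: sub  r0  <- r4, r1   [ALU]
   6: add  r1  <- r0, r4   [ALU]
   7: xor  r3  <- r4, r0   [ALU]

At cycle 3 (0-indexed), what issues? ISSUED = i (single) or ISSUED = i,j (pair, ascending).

ISSUED = 4,5

c0: i0 add  RAW r0
c1: i1 ld  no-port MEM/MEM
c2: i2&i3 ld and  dual
c3: i4&i5 st sub  dual
c4: i6&i7 add xor  dual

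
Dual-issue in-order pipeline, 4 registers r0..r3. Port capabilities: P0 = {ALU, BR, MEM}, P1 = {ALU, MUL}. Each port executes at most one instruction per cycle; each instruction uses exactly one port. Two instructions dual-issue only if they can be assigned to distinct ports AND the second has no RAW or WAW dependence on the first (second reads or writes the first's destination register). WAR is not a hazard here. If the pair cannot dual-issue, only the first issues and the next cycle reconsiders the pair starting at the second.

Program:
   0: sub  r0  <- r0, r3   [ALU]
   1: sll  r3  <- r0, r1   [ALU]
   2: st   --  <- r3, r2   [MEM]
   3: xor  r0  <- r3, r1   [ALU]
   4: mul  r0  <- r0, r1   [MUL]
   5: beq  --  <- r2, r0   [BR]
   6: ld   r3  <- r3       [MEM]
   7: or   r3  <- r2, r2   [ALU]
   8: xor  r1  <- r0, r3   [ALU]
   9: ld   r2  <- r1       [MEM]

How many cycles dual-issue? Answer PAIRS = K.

#0 head=0: sub i0 RAW r0
#1 head=1: sll i1 RAW r3
#2 head=2: st+xor i2&i3 dual
#3 head=4: mul i4 RAW r0
#4 head=5: beq i5 no-port BR/MEM
#5 head=6: ld i6 WAW r3
#6 head=7: or i7 RAW r3
#7 head=8: xor i8 RAW r1
#8 head=9: ld i9 tail

PAIRS = 1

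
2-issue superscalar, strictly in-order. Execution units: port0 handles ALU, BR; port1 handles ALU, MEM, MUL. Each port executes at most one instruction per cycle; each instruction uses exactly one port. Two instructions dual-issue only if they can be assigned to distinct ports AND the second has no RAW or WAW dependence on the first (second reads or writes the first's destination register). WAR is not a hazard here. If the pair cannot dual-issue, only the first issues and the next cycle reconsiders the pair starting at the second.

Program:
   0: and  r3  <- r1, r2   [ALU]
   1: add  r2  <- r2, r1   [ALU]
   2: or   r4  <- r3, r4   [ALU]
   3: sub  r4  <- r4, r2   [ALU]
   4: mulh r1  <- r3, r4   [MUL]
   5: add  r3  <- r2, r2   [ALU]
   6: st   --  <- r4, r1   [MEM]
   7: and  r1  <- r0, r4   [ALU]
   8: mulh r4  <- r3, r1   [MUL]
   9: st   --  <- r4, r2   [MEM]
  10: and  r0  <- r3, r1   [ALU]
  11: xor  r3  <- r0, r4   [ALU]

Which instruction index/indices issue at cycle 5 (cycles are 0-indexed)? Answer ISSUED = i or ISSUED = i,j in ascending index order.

[0] i0+i1  and.ALU add.ALU  -- 2-wide
[1] i2  or.ALU  -- RAW+WAW r4
[2] i3  sub.ALU  -- RAW r4
[3] i4+i5  mulh.MUL add.ALU  -- 2-wide
[4] i6+i7  st.MEM and.ALU  -- 2-wide
[5] i8  mulh.MUL  -- no-port MUL/MEM
[6] i9+i10  st.MEM and.ALU  -- 2-wide
[7] i11  xor.ALU  -- tail

ISSUED = 8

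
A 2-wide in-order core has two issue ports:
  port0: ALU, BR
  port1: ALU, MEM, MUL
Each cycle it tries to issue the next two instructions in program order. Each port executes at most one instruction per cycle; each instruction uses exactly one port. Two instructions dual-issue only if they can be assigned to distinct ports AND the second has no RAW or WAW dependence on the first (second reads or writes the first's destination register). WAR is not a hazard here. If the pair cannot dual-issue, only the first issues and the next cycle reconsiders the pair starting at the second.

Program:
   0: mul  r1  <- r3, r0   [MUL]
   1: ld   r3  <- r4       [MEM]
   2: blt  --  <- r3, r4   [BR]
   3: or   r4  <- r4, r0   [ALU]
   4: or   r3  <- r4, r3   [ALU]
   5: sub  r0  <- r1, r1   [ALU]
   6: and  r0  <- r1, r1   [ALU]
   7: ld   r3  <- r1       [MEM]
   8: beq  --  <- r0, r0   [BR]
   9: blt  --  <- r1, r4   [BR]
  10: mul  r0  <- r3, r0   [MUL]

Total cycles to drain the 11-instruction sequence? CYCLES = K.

0. mul @i0  | no-port MUL/MEM
1. ld @i1  | RAW r3
2. blt or @i2&i3  | pair
3. or sub @i4&i5  | pair
4. and ld @i6&i7  | pair
5. beq @i8  | no-port BR/BR
6. blt mul @i9&i10  | pair

CYCLES = 7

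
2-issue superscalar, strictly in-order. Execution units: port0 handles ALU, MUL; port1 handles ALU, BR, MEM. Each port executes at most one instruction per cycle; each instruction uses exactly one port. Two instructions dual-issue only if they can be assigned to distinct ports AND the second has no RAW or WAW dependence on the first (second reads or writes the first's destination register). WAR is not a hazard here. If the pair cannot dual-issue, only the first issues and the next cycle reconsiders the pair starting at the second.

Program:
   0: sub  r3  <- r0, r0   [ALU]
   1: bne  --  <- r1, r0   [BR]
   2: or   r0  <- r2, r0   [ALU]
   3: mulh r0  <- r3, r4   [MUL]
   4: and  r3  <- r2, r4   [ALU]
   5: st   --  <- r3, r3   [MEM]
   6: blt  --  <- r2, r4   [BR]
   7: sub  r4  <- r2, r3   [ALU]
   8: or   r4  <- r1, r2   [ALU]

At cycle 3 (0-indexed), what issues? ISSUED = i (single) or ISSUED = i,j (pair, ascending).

ISSUED = 5

#0 head=0: sub bne i0,i1 2-wide
#1 head=2: or i2 WAW r0
#2 head=3: mulh and i3,i4 2-wide
#3 head=5: st i5 no-port MEM/BR
#4 head=6: blt sub i6,i7 2-wide
#5 head=8: or i8 tail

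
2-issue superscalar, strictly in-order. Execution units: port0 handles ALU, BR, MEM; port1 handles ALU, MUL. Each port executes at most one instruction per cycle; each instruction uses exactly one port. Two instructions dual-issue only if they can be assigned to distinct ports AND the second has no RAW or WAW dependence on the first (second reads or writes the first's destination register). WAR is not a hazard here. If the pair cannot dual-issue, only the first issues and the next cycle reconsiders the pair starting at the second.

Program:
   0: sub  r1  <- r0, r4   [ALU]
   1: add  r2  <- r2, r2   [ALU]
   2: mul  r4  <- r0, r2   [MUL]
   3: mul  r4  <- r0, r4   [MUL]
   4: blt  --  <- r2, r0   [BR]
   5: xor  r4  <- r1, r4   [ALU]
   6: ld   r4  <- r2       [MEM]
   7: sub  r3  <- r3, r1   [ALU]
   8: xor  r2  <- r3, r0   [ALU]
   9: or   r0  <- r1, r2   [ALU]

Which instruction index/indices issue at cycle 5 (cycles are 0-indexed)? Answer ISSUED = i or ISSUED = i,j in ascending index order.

ISSUED = 8

0. sub/add @i0&i1  | dual
1. mul @i2  | no-port MUL/MUL
2. mul/blt @i3&i4  | dual
3. xor @i5  | WAW r4
4. ld/sub @i6&i7  | dual
5. xor @i8  | RAW r2
6. or @i9  | tail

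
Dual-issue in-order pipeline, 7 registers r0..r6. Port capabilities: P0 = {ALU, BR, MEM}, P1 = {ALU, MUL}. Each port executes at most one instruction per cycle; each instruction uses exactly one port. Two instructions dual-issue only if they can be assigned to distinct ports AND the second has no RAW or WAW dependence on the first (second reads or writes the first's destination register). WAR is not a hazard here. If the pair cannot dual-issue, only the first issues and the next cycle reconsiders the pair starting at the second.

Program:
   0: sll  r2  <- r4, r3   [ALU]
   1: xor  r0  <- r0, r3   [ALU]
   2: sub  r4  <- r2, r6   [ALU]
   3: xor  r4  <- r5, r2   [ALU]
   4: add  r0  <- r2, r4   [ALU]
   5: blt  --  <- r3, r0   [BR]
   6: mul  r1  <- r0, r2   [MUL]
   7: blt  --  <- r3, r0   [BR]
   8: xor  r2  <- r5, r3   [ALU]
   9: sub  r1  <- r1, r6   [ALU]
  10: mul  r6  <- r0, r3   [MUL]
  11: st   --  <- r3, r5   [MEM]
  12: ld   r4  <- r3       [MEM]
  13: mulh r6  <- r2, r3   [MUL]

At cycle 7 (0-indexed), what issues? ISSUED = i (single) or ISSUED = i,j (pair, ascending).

t=0 i0/i1:sll/xor ; dual
t=1 i2:sub ; WAW r4
t=2 i3:xor ; RAW r4
t=3 i4:add ; RAW r0
t=4 i5/i6:blt/mul ; dual
t=5 i7/i8:blt/xor ; dual
t=6 i9/i10:sub/mul ; dual
t=7 i11:st ; no-port MEM/MEM
t=8 i12/i13:ld/mulh ; dual

ISSUED = 11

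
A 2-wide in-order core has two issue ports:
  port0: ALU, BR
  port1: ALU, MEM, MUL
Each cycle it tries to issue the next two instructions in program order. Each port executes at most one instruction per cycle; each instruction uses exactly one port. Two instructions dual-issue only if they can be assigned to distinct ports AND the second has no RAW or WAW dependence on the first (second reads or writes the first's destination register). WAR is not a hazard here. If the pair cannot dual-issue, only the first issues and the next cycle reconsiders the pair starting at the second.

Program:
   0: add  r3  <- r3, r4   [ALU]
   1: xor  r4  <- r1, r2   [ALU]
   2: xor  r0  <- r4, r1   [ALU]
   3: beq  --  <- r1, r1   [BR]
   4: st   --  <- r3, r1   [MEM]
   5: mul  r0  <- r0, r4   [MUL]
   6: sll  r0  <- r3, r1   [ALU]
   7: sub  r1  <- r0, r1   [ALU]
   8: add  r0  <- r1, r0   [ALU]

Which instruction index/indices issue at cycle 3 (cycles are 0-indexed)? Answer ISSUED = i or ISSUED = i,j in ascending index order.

t=0 i0&i1:add.ALU/xor.ALU ; dual
t=1 i2&i3:xor.ALU/beq.BR ; dual
t=2 i4:st.MEM ; no-port MEM/MUL
t=3 i5:mul.MUL ; WAW r0
t=4 i6:sll.ALU ; RAW r0
t=5 i7:sub.ALU ; RAW r1
t=6 i8:add.ALU ; tail

ISSUED = 5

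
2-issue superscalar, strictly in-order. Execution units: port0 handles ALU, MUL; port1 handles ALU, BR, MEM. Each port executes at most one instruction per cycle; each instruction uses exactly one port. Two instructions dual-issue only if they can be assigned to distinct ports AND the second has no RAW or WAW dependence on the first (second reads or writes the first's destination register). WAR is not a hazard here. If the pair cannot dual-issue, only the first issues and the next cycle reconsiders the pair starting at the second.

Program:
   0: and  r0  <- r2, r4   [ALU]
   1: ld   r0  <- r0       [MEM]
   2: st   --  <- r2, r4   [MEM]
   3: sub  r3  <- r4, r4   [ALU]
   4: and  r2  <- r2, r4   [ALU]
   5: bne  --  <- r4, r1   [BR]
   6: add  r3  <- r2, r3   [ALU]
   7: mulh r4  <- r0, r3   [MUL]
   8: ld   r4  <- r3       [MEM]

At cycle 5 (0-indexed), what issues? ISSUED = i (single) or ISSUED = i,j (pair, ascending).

ISSUED = 7

0. and.ALU @i0  | RAW+WAW r0
1. ld.MEM @i1  | no-port MEM/MEM
2. st.MEM;sub.ALU @i2&i3  | 2-wide
3. and.ALU;bne.BR @i4&i5  | 2-wide
4. add.ALU @i6  | RAW r3
5. mulh.MUL @i7  | WAW r4
6. ld.MEM @i8  | tail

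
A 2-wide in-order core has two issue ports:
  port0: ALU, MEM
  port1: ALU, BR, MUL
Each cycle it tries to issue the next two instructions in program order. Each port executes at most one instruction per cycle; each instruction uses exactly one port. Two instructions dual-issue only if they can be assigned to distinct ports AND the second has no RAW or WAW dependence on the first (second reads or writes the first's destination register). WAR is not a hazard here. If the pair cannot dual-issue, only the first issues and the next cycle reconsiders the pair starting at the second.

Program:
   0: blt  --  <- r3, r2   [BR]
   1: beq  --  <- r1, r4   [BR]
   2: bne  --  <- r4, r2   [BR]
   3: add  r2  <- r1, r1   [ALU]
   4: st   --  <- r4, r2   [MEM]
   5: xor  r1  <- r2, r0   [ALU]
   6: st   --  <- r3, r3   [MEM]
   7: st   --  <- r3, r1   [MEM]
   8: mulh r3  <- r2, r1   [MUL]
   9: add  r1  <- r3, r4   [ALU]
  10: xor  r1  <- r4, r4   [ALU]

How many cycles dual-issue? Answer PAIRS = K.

PAIRS = 3

  cy0 -> i0 (blt.BR) no-port BR/BR
  cy1 -> i1 (beq.BR) no-port BR/BR
  cy2 -> i2/i3 (bne.BR/add.ALU) dual
  cy3 -> i4/i5 (st.MEM/xor.ALU) dual
  cy4 -> i6 (st.MEM) no-port MEM/MEM
  cy5 -> i7/i8 (st.MEM/mulh.MUL) dual
  cy6 -> i9 (add.ALU) WAW r1
  cy7 -> i10 (xor.ALU) tail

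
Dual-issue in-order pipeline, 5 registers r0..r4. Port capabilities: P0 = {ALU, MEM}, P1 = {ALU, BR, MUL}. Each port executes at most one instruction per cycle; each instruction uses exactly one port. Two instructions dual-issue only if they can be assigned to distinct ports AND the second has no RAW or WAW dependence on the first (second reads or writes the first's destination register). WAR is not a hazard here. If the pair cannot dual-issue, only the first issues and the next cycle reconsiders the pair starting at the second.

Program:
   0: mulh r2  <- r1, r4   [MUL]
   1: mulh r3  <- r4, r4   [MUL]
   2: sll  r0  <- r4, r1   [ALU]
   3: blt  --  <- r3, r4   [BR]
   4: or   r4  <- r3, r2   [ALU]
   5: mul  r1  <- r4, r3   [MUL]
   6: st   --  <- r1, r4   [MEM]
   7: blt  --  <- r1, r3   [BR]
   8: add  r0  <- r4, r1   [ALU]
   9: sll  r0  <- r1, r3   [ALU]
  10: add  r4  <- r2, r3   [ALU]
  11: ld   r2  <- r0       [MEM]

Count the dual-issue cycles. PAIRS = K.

PAIRS = 4

0. mulh @i0  | no-port MUL/MUL
1. mulh/sll @i1,i2  | dual
2. blt/or @i3,i4  | dual
3. mul @i5  | RAW r1
4. st/blt @i6,i7  | dual
5. add @i8  | WAW r0
6. sll/add @i9,i10  | dual
7. ld @i11  | tail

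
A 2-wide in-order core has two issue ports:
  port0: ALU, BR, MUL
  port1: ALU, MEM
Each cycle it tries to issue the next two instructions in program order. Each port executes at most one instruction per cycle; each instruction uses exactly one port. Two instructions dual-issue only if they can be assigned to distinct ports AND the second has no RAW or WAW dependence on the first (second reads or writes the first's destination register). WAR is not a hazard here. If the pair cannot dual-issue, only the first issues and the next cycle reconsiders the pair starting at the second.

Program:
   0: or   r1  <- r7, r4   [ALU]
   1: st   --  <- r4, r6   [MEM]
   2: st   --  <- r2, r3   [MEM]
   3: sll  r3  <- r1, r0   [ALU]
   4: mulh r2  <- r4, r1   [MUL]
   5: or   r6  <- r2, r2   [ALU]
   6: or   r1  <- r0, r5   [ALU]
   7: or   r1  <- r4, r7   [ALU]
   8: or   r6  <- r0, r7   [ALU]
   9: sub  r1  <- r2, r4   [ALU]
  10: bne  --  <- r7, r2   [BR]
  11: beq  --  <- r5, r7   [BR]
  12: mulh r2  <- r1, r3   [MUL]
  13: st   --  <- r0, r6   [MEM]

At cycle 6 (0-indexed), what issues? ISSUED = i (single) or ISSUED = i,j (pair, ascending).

  cy0 -> i0+i1 (or.ALU+st.MEM) dual
  cy1 -> i2+i3 (st.MEM+sll.ALU) dual
  cy2 -> i4 (mulh.MUL) RAW r2
  cy3 -> i5+i6 (or.ALU+or.ALU) dual
  cy4 -> i7+i8 (or.ALU+or.ALU) dual
  cy5 -> i9+i10 (sub.ALU+bne.BR) dual
  cy6 -> i11 (beq.BR) no-port BR/MUL
  cy7 -> i12+i13 (mulh.MUL+st.MEM) dual

ISSUED = 11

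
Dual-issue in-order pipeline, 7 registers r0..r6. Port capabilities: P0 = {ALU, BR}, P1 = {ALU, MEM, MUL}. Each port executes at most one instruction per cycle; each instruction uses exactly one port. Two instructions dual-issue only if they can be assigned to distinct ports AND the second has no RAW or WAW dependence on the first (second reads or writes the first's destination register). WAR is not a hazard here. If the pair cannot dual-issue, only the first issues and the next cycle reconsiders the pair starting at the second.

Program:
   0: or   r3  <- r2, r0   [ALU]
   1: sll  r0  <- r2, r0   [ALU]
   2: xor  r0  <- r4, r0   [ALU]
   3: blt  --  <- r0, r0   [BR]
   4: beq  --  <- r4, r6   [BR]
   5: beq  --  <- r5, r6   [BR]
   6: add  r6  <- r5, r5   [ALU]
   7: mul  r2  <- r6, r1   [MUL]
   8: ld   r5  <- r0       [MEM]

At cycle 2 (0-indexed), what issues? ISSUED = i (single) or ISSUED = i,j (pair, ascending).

ISSUED = 3

  cy0 -> i0&i1 (or/sll) pair
  cy1 -> i2 (xor) RAW r0
  cy2 -> i3 (blt) no-port BR/BR
  cy3 -> i4 (beq) no-port BR/BR
  cy4 -> i5&i6 (beq/add) pair
  cy5 -> i7 (mul) no-port MUL/MEM
  cy6 -> i8 (ld) tail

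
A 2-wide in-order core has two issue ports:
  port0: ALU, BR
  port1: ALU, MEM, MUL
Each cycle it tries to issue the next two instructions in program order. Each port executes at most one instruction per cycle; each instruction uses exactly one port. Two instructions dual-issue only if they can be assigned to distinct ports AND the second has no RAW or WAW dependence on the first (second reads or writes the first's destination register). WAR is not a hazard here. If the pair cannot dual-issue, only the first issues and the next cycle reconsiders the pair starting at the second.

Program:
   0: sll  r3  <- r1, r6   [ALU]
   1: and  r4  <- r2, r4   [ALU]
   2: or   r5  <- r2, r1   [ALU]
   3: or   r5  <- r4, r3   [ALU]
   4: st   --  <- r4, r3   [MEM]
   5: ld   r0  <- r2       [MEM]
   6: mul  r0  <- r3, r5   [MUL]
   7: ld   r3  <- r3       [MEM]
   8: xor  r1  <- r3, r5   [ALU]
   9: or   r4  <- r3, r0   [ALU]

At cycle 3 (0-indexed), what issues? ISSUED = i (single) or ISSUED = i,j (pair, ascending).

#0 head=0: sll and i0+i1 2-wide
#1 head=2: or i2 WAW r5
#2 head=3: or st i3+i4 2-wide
#3 head=5: ld i5 no-port MEM/MUL
#4 head=6: mul i6 no-port MUL/MEM
#5 head=7: ld i7 RAW r3
#6 head=8: xor or i8+i9 2-wide

ISSUED = 5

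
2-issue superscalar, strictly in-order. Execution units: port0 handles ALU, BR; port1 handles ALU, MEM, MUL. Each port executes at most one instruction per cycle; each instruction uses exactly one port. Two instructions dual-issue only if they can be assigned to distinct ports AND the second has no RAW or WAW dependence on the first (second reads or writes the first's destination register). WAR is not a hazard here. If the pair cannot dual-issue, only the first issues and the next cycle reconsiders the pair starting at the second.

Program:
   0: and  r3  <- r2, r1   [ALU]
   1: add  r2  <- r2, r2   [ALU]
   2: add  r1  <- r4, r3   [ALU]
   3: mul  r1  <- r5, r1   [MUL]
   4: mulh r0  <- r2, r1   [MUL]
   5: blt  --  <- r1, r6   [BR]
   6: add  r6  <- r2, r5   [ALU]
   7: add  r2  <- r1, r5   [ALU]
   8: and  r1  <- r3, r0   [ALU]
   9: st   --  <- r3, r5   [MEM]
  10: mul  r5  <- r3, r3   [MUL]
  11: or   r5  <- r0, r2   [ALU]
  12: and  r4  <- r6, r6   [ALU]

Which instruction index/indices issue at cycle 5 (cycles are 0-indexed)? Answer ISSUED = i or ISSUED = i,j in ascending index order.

ISSUED = 8,9

#0 head=0: and.ALU/add.ALU i0+i1 pair
#1 head=2: add.ALU i2 RAW+WAW r1
#2 head=3: mul.MUL i3 no-port MUL/MUL
#3 head=4: mulh.MUL/blt.BR i4+i5 pair
#4 head=6: add.ALU/add.ALU i6+i7 pair
#5 head=8: and.ALU/st.MEM i8+i9 pair
#6 head=10: mul.MUL i10 WAW r5
#7 head=11: or.ALU/and.ALU i11+i12 pair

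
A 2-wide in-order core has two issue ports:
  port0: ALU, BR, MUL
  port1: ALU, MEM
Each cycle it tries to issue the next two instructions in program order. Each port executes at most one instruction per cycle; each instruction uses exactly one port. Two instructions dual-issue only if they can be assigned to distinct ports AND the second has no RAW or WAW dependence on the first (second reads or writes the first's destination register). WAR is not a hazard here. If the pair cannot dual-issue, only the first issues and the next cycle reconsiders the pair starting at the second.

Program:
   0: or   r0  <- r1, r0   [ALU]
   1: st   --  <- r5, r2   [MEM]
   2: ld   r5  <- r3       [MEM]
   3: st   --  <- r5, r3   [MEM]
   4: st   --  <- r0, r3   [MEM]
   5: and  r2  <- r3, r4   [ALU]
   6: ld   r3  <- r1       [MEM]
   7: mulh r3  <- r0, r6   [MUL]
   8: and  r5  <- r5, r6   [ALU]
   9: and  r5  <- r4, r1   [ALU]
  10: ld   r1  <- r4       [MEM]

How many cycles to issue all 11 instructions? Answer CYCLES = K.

CYCLES = 7

[0] i0,i1  or.ALU/st.MEM  -- 2-wide
[1] i2  ld.MEM  -- no-port MEM/MEM
[2] i3  st.MEM  -- no-port MEM/MEM
[3] i4,i5  st.MEM/and.ALU  -- 2-wide
[4] i6  ld.MEM  -- WAW r3
[5] i7,i8  mulh.MUL/and.ALU  -- 2-wide
[6] i9,i10  and.ALU/ld.MEM  -- 2-wide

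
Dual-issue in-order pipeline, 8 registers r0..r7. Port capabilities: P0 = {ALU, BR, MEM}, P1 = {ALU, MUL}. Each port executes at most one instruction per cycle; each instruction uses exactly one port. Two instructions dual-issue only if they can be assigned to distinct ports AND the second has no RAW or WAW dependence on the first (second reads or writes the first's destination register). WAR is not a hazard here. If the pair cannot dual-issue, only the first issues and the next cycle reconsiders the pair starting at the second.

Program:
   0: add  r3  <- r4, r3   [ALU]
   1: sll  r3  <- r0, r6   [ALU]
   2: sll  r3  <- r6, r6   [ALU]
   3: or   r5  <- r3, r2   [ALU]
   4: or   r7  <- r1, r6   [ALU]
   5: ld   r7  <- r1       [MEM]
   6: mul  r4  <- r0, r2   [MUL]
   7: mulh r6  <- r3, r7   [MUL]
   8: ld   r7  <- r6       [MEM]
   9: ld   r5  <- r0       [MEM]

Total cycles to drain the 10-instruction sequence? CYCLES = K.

CYCLES = 8

[0] i0  add  -- WAW r3
[1] i1  sll  -- WAW r3
[2] i2  sll  -- RAW r3
[3] i3&i4  or;or  -- 2-wide
[4] i5&i6  ld;mul  -- 2-wide
[5] i7  mulh  -- RAW r6
[6] i8  ld  -- no-port MEM/MEM
[7] i9  ld  -- tail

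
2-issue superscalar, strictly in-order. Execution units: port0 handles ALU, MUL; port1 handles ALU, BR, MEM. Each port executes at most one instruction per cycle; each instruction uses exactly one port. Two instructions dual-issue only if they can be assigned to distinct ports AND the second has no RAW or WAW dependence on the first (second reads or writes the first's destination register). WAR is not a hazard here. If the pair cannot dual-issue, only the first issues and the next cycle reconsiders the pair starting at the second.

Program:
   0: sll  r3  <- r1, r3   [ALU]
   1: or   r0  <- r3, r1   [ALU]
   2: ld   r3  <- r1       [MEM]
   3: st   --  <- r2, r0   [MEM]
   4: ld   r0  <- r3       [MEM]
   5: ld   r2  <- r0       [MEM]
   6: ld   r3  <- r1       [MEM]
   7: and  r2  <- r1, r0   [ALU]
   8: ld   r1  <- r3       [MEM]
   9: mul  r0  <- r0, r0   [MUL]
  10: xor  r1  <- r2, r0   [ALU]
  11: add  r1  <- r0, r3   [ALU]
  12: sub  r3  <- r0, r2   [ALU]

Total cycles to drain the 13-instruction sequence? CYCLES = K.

CYCLES = 9

0. sll @i0  | RAW r3
1. or;ld @i1/i2  | pair
2. st @i3  | no-port MEM/MEM
3. ld @i4  | no-port MEM/MEM
4. ld @i5  | no-port MEM/MEM
5. ld;and @i6/i7  | pair
6. ld;mul @i8/i9  | pair
7. xor @i10  | WAW r1
8. add;sub @i11/i12  | pair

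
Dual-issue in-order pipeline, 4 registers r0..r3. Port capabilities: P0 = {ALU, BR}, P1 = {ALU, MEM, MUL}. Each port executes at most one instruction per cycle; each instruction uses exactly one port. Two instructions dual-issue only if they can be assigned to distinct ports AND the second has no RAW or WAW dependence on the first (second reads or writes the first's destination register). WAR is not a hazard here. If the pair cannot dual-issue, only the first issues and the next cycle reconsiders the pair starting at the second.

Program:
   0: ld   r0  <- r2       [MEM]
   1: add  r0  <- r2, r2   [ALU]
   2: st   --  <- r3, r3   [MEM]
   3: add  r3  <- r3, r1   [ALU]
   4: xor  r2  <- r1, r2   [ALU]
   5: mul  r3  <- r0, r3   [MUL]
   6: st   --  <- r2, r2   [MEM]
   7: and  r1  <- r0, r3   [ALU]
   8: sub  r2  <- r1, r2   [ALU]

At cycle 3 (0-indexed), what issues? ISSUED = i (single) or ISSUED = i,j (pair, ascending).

c0: i0 ld  WAW r0
c1: i1+i2 add;st  dual
c2: i3+i4 add;xor  dual
c3: i5 mul  no-port MUL/MEM
c4: i6+i7 st;and  dual
c5: i8 sub  tail

ISSUED = 5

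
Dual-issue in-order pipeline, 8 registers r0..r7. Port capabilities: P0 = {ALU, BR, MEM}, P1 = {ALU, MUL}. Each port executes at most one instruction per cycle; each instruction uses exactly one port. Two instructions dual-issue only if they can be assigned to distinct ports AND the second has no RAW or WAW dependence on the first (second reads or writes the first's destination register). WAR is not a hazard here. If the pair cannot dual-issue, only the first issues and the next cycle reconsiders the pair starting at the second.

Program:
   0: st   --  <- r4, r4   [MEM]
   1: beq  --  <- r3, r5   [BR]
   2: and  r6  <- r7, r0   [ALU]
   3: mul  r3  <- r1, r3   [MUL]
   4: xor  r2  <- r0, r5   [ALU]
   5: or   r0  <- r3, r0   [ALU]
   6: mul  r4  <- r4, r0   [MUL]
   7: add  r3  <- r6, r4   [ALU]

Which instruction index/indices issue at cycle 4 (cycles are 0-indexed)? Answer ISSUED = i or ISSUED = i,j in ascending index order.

t=0 i0:st ; no-port MEM/BR
t=1 i1/i2:beq/and ; pair
t=2 i3/i4:mul/xor ; pair
t=3 i5:or ; RAW r0
t=4 i6:mul ; RAW r4
t=5 i7:add ; tail

ISSUED = 6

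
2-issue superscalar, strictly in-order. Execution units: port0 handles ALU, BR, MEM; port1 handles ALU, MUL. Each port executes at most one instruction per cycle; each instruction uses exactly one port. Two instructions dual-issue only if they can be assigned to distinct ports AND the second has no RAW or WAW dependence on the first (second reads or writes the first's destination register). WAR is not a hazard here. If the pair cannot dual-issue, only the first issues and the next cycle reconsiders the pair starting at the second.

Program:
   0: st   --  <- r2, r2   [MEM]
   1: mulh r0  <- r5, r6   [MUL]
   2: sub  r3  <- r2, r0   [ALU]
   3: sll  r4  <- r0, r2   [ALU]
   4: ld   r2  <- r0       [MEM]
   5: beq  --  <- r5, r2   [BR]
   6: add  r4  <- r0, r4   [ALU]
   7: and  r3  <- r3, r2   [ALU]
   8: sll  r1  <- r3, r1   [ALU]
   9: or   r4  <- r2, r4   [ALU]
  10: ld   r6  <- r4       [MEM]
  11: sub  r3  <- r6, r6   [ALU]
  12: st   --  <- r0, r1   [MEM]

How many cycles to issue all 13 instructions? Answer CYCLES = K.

CYCLES = 8

c0: i0,i1 st.MEM+mulh.MUL  pair
c1: i2,i3 sub.ALU+sll.ALU  pair
c2: i4 ld.MEM  no-port MEM/BR
c3: i5,i6 beq.BR+add.ALU  pair
c4: i7 and.ALU  RAW r3
c5: i8,i9 sll.ALU+or.ALU  pair
c6: i10 ld.MEM  RAW r6
c7: i11,i12 sub.ALU+st.MEM  pair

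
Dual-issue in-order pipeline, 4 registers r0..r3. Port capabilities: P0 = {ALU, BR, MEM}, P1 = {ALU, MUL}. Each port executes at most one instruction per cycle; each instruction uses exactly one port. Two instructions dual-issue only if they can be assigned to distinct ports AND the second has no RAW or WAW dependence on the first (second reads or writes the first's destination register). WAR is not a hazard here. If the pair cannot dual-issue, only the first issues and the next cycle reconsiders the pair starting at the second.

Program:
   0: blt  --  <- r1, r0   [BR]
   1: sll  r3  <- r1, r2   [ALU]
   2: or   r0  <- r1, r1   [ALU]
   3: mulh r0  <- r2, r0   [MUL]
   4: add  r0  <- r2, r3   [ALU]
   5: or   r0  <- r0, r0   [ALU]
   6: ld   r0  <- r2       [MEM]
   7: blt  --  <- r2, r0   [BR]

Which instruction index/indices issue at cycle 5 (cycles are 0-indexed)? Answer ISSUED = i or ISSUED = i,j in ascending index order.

0. blt.BR+sll.ALU @i0&i1  | 2-wide
1. or.ALU @i2  | RAW+WAW r0
2. mulh.MUL @i3  | WAW r0
3. add.ALU @i4  | RAW+WAW r0
4. or.ALU @i5  | WAW r0
5. ld.MEM @i6  | no-port MEM/BR
6. blt.BR @i7  | tail

ISSUED = 6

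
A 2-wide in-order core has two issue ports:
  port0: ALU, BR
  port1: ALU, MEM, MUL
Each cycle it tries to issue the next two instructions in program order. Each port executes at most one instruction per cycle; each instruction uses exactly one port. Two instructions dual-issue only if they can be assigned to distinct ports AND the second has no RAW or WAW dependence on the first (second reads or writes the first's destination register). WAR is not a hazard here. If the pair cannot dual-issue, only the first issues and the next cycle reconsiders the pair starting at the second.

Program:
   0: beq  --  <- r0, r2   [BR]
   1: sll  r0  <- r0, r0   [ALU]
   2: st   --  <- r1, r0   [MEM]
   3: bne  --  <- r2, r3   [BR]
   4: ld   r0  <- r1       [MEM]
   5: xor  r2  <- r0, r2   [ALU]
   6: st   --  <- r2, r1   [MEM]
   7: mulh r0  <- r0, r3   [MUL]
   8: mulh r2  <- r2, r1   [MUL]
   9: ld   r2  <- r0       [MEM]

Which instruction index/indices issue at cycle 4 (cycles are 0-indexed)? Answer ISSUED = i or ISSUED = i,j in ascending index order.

#0 head=0: beq sll i0,i1 pair
#1 head=2: st bne i2,i3 pair
#2 head=4: ld i4 RAW r0
#3 head=5: xor i5 RAW r2
#4 head=6: st i6 no-port MEM/MUL
#5 head=7: mulh i7 no-port MUL/MUL
#6 head=8: mulh i8 no-port MUL/MEM
#7 head=9: ld i9 tail

ISSUED = 6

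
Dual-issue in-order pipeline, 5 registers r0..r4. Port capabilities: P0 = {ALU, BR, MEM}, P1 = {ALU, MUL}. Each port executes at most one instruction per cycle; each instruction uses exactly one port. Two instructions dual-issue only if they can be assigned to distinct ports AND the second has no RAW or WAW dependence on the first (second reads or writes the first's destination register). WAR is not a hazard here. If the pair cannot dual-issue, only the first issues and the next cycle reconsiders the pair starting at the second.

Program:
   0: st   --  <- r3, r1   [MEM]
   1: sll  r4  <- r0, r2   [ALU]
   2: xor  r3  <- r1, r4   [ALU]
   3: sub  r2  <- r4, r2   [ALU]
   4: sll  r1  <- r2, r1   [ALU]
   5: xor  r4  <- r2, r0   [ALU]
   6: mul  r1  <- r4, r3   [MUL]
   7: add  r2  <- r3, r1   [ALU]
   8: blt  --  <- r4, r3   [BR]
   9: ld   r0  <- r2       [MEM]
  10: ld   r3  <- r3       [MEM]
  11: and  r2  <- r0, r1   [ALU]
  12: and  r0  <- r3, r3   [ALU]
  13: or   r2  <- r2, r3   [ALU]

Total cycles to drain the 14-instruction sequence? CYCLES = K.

0. st/sll @i0/i1  | 2-wide
1. xor/sub @i2/i3  | 2-wide
2. sll/xor @i4/i5  | 2-wide
3. mul @i6  | RAW r1
4. add/blt @i7/i8  | 2-wide
5. ld @i9  | no-port MEM/MEM
6. ld/and @i10/i11  | 2-wide
7. and/or @i12/i13  | 2-wide

CYCLES = 8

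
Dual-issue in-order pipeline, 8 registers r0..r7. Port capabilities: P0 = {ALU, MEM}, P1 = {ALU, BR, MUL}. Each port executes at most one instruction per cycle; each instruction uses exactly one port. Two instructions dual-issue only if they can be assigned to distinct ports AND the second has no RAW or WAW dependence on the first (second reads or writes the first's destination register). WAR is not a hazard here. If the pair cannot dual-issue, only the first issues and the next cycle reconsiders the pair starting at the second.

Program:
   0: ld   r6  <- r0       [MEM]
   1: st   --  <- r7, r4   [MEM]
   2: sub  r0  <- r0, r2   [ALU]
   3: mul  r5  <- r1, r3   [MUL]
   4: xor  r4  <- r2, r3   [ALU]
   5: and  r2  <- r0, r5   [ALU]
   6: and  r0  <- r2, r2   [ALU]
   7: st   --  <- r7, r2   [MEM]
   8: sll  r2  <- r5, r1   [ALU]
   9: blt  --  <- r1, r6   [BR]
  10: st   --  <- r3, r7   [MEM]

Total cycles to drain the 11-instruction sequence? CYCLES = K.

#0 head=0: ld.MEM i0 no-port MEM/MEM
#1 head=1: st.MEM/sub.ALU i1&i2 pair
#2 head=3: mul.MUL/xor.ALU i3&i4 pair
#3 head=5: and.ALU i5 RAW r2
#4 head=6: and.ALU/st.MEM i6&i7 pair
#5 head=8: sll.ALU/blt.BR i8&i9 pair
#6 head=10: st.MEM i10 tail

CYCLES = 7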